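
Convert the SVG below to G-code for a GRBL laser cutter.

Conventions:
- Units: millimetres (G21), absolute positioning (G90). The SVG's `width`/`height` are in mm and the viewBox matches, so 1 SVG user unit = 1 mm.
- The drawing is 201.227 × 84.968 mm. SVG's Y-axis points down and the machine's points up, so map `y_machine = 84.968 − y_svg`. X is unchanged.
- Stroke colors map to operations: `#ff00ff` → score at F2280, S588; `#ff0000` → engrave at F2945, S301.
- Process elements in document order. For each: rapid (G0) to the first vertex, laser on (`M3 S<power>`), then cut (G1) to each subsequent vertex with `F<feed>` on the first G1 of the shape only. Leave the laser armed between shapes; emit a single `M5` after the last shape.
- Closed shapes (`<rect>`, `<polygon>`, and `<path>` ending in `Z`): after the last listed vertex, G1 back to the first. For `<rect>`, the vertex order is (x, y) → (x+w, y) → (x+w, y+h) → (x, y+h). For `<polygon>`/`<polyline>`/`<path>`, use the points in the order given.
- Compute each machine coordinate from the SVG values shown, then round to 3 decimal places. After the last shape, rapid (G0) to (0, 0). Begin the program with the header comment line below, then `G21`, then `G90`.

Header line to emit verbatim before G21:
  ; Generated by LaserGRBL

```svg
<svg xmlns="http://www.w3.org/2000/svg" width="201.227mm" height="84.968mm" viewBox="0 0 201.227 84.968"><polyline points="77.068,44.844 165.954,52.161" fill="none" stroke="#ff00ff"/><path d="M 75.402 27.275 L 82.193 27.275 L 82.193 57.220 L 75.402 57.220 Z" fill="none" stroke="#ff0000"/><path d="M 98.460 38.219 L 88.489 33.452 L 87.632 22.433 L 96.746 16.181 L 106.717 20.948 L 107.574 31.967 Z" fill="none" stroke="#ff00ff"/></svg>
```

; Generated by LaserGRBL
G21
G90
G0 X77.068 Y40.124
M3 S588
G1 X165.954 Y32.807 F2280
G0 X75.402 Y57.693
M3 S301
G1 X82.193 Y57.693 F2945
G1 X82.193 Y27.748
G1 X75.402 Y27.748
G1 X75.402 Y57.693
G0 X98.460 Y46.749
M3 S588
G1 X88.489 Y51.516 F2280
G1 X87.632 Y62.535
G1 X96.746 Y68.787
G1 X106.717 Y64.020
G1 X107.574 Y53.001
G1 X98.460 Y46.749
M5
G0 X0.000 Y0.000

viewBox `0 0 201.227 84.968` with mm width/height → 1 unit = 1 mm. Flip: y_m = 84.968 − y_svg.

**Shape 1** — `<polyline>` line segment, stroke `#ff00ff` → score (S588, F2280). Machine vertices: (77.068,40.124) → (165.954,32.807). Open path.

**Shape 2** — `<path>` rectangle, stroke `#ff0000` → engrave (S301, F2945). Machine vertices: (75.402,57.693) → (82.193,57.693) → (82.193,27.748) → (75.402,27.748) → (75.402,57.693). Closed: final G1 returns to the first vertex.

**Shape 3** — `<path>` regular polygon, stroke `#ff00ff` → score (S588, F2280). Machine vertices: (98.460,46.749) → (88.489,51.516) → (87.632,62.535) → (96.746,68.787) → (106.717,64.020) → (107.574,53.001) → (98.460,46.749). Closed: final G1 returns to the first vertex.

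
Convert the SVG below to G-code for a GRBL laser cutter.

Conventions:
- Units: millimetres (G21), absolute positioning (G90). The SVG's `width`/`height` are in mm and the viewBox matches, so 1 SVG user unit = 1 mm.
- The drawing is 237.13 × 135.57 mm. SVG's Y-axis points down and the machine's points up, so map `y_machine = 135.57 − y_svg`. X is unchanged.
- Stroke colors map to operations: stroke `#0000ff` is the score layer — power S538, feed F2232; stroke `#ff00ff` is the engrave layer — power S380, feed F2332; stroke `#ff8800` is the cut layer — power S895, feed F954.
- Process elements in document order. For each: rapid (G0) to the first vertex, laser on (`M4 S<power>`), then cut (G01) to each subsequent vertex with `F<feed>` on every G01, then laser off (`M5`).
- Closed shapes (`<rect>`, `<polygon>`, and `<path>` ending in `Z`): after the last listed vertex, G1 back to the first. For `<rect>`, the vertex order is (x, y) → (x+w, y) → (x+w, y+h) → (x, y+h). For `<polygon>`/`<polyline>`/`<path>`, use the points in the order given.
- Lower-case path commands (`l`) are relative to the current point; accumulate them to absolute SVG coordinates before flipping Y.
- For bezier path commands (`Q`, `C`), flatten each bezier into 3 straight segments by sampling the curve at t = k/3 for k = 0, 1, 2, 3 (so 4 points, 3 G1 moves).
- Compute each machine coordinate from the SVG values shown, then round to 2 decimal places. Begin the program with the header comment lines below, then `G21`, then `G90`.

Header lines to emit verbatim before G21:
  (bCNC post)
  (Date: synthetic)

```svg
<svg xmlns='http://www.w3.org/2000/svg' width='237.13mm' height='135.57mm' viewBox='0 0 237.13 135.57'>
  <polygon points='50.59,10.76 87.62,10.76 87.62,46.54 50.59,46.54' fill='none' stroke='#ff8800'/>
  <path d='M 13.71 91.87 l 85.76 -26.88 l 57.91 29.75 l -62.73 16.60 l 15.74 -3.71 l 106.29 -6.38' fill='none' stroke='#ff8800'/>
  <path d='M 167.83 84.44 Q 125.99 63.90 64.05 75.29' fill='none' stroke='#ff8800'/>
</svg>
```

(bCNC post)
(Date: synthetic)
G21
G90
G0 X50.59 Y124.81
M4 S895
G01 X87.62 Y124.81 F954
G01 X87.62 Y89.03 F954
G01 X50.59 Y89.03 F954
G01 X50.59 Y124.81 F954
M5
G0 X13.71 Y43.70
M4 S895
G01 X99.47 Y70.58 F954
G01 X157.38 Y40.83 F954
G01 X94.65 Y24.23 F954
G01 X110.39 Y27.94 F954
G01 X216.68 Y34.32 F954
M5
G0 X167.83 Y51.13
M4 S895
G01 X137.70 Y61.28 F954
G01 X103.11 Y64.33 F954
G01 X64.05 Y60.28 F954
M5

1 u = 1 mm; y_m = 135.57 − y.

[1] `<polygon>` rectangle, #ff8800→cut S895 F954: (50.59,124.81) → (87.62,124.81) → (87.62,89.03) → (50.59,89.03) → (50.59,124.81) (closed)

[2] `<path>` open polyline, #ff8800→cut S895 F954: (13.71,43.70) → (99.47,70.58) → (157.38,40.83) → (94.65,24.23) → (110.39,27.94) → (216.68,34.32)

[3] `<path>` quadratic bezier, #ff8800→cut S895 F954: (167.83,51.13) → (137.70,61.28) → (103.11,64.33) → (64.05,60.28)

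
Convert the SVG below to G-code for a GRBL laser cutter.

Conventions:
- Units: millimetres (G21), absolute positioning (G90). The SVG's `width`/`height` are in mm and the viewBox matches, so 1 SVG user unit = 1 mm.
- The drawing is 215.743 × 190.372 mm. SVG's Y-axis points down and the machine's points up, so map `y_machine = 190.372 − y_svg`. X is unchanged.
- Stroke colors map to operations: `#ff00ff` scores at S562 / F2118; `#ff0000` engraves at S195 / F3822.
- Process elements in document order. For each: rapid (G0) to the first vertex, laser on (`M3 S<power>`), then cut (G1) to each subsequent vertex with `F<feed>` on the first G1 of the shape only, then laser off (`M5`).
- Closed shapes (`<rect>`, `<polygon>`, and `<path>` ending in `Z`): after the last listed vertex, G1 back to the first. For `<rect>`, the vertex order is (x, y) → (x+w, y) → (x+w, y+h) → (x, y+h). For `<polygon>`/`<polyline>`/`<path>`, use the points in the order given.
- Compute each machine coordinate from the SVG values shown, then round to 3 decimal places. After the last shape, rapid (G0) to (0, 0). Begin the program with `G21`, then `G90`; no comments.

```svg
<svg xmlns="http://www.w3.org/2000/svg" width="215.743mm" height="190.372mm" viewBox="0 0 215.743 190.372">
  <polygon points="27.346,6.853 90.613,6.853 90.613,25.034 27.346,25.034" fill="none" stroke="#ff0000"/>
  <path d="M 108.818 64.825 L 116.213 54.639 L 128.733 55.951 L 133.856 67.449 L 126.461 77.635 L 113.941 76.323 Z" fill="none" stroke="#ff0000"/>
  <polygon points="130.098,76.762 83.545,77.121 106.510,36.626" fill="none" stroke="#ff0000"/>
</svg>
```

Since the viewBox matches the mm dimensions, user units are millimetres directly. The only transform is the Y-flip y_m = 190.372 − y_svg.

Shape 1 is a rectangle drawn with `<polygon>`. Its stroke #ff0000 means engrave at S195, F3822. After flipping Y the toolpath is (27.346,183.519) → (90.613,183.519) → (90.613,165.338) → (27.346,165.338) → (27.346,183.519), returning to the start.

Shape 2 is a regular polygon drawn with `<path>`. Its stroke #ff0000 means engrave at S195, F3822. After flipping Y the toolpath is (108.818,125.547) → (116.213,135.733) → (128.733,134.421) → (133.856,122.923) → (126.461,112.737) → (113.941,114.049) → (108.818,125.547), returning to the start.

Shape 3 is a regular polygon drawn with `<polygon>`. Its stroke #ff0000 means engrave at S195, F3822. After flipping Y the toolpath is (130.098,113.610) → (83.545,113.251) → (106.510,153.746) → (130.098,113.610), returning to the start.

G21
G90
G0 X27.346 Y183.519
M3 S195
G1 X90.613 Y183.519 F3822
G1 X90.613 Y165.338
G1 X27.346 Y165.338
G1 X27.346 Y183.519
M5
G0 X108.818 Y125.547
M3 S195
G1 X116.213 Y135.733 F3822
G1 X128.733 Y134.421
G1 X133.856 Y122.923
G1 X126.461 Y112.737
G1 X113.941 Y114.049
G1 X108.818 Y125.547
M5
G0 X130.098 Y113.610
M3 S195
G1 X83.545 Y113.251 F3822
G1 X106.510 Y153.746
G1 X130.098 Y113.610
M5
G0 X0.000 Y0.000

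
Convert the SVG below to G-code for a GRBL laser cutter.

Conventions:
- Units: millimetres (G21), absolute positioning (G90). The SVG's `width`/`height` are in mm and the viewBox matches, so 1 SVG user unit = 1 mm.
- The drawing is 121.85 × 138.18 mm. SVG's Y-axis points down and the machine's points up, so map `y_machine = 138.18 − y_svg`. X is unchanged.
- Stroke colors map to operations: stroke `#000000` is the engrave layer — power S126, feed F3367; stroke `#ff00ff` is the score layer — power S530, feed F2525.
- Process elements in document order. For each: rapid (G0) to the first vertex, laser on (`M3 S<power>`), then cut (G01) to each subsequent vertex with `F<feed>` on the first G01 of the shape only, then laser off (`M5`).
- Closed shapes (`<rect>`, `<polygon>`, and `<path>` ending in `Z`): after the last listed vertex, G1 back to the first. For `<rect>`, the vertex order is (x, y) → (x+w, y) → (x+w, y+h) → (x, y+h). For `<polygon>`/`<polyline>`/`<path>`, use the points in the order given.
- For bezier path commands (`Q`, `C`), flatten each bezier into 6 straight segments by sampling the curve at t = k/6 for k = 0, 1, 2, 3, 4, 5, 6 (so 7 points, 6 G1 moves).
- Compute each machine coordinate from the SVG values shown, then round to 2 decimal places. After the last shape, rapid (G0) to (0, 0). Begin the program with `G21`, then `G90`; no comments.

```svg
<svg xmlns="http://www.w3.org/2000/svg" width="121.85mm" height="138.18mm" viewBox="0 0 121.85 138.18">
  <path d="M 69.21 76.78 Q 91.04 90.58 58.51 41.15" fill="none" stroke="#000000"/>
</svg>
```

G21
G90
G0 X69.21 Y61.40
M3 S126
G01 X74.98 Y58.56 F3367
G01 X77.72 Y59.23
G01 X77.45 Y63.41
G01 X74.16 Y71.10
G01 X67.84 Y82.31
G01 X58.51 Y97.03
M5
G0 X0.00 Y0.00

viewBox `0 0 121.85 138.18` with mm width/height → 1 unit = 1 mm. Flip: y_m = 138.18 − y_svg.

**Shape 1** — `<path>` quadratic bezier, stroke `#000000` → engrave (S126, F3367). Control points (SVG): P0=(69.21,76.78), P1=(91.04,90.58), P2=(58.51,41.15); sampled at t=k/6. Machine vertices: (69.21,61.40) → (74.98,58.56) → (77.72,59.23) → (77.45,63.41) → (74.16,71.10) → (67.84,82.31) → (58.51,97.03). Open path.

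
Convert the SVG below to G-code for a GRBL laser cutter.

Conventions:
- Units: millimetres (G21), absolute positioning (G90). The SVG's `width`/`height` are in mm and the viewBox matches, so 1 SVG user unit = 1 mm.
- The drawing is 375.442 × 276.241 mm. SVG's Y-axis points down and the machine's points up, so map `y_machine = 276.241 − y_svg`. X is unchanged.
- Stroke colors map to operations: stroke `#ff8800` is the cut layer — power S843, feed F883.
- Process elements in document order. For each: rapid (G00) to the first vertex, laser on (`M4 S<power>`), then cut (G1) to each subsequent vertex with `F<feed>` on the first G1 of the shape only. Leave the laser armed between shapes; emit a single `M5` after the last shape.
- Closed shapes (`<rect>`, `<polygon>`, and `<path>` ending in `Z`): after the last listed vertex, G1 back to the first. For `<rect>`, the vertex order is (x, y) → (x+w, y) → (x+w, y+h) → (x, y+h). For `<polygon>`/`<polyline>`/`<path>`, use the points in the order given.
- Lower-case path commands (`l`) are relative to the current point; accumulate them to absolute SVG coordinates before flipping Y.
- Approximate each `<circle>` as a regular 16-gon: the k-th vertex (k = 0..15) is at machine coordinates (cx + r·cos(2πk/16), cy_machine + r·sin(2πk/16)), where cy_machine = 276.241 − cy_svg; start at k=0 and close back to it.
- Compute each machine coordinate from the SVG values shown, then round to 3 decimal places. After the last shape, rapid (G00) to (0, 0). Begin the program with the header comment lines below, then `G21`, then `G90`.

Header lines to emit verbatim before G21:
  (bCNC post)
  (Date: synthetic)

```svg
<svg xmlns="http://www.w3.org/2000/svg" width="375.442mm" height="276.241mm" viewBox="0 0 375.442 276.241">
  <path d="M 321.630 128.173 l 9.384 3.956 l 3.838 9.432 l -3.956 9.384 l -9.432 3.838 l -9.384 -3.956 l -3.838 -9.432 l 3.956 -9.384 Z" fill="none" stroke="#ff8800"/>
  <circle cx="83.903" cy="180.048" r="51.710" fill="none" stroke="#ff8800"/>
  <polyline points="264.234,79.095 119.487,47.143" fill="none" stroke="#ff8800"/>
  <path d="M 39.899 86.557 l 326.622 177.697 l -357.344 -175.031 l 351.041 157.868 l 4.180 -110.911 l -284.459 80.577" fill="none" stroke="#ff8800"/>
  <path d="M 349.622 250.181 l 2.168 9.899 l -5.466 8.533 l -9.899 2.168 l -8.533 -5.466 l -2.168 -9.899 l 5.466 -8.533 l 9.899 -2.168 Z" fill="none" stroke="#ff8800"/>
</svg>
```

viewBox `0 0 375.442 276.241` with mm width/height → 1 unit = 1 mm. Flip: y_m = 276.241 − y_svg.

**Shape 1** — `<path>` regular polygon, stroke `#ff8800` → cut (S843, F883). Machine vertices: (321.630,148.068) → (331.014,144.112) → (334.852,134.680) → (330.896,125.296) → (321.464,121.458) → (312.080,125.414) → (308.242,134.846) → (312.198,144.230) → (321.630,148.068). Closed: final G1 returns to the first vertex.

**Shape 2** — `<circle>` circle, stroke `#ff8800` → cut (S843, F883). Machine vertices: (135.613,96.193) → (131.677,115.982) → (120.467,132.757) → (103.692,143.967) → (83.903,147.903) → (64.114,143.967) → (47.339,132.757) → (36.129,115.982) → (32.193,96.193) → (36.129,76.404) → (47.339,59.629) → (64.114,48.419) → (83.903,44.483) → (103.692,48.419) → (120.467,59.629) → (131.677,76.404) → (135.613,96.193). Closed: final G1 returns to the first vertex.

**Shape 3** — `<polyline>` line segment, stroke `#ff8800` → cut (S843, F883). Machine vertices: (264.234,197.146) → (119.487,229.098). Open path.

**Shape 4** — `<path>` open polyline, stroke `#ff8800` → cut (S843, F883). Machine vertices: (39.899,189.684) → (366.521,11.987) → (9.177,187.018) → (360.218,29.150) → (364.398,140.061) → (79.939,59.484). Open path.

**Shape 5** — `<path>` regular polygon, stroke `#ff8800` → cut (S843, F883). Machine vertices: (349.622,26.060) → (351.790,16.161) → (346.324,7.628) → (336.425,5.460) → (327.892,10.926) → (325.724,20.825) → (331.190,29.358) → (341.089,31.526) → (349.622,26.060). Closed: final G1 returns to the first vertex.

(bCNC post)
(Date: synthetic)
G21
G90
G00 X321.630 Y148.068
M4 S843
G1 X331.014 Y144.112 F883
G1 X334.852 Y134.680
G1 X330.896 Y125.296
G1 X321.464 Y121.458
G1 X312.080 Y125.414
G1 X308.242 Y134.846
G1 X312.198 Y144.230
G1 X321.630 Y148.068
G00 X135.613 Y96.193
M4 S843
G1 X131.677 Y115.982 F883
G1 X120.467 Y132.757
G1 X103.692 Y143.967
G1 X83.903 Y147.903
G1 X64.114 Y143.967
G1 X47.339 Y132.757
G1 X36.129 Y115.982
G1 X32.193 Y96.193
G1 X36.129 Y76.404
G1 X47.339 Y59.629
G1 X64.114 Y48.419
G1 X83.903 Y44.483
G1 X103.692 Y48.419
G1 X120.467 Y59.629
G1 X131.677 Y76.404
G1 X135.613 Y96.193
G00 X264.234 Y197.146
M4 S843
G1 X119.487 Y229.098 F883
G00 X39.899 Y189.684
M4 S843
G1 X366.521 Y11.987 F883
G1 X9.177 Y187.018
G1 X360.218 Y29.150
G1 X364.398 Y140.061
G1 X79.939 Y59.484
G00 X349.622 Y26.060
M4 S843
G1 X351.790 Y16.161 F883
G1 X346.324 Y7.628
G1 X336.425 Y5.460
G1 X327.892 Y10.926
G1 X325.724 Y20.825
G1 X331.190 Y29.358
G1 X341.089 Y31.526
G1 X349.622 Y26.060
M5
G00 X0.000 Y0.000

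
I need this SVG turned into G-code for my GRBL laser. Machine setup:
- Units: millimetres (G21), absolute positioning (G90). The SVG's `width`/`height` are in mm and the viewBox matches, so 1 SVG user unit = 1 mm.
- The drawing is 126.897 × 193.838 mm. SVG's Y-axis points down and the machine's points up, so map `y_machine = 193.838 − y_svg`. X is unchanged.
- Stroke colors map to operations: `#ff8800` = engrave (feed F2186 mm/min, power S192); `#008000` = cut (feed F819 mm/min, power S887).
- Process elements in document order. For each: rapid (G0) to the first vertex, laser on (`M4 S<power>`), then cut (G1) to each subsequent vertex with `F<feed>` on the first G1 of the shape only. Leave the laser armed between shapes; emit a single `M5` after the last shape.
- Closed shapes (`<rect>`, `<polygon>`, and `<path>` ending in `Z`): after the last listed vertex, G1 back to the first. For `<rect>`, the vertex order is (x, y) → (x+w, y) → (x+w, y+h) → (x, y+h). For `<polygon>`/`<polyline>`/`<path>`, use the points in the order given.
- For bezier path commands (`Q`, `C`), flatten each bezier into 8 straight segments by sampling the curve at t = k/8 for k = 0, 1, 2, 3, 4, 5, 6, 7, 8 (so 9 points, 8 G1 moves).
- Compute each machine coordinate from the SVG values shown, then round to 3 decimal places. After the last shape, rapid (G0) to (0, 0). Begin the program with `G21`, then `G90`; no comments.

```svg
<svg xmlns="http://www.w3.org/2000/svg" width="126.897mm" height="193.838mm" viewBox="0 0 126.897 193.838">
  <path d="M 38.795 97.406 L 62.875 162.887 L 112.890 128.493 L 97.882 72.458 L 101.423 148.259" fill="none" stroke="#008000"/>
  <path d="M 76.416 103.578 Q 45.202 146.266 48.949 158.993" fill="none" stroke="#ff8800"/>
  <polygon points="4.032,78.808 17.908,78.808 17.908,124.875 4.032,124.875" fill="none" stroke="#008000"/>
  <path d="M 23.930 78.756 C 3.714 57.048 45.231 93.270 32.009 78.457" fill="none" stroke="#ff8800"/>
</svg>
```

viewBox `0 0 126.897 193.838` with mm width/height → 1 unit = 1 mm. Flip: y_m = 193.838 − y_svg.

**Shape 1** — `<path>` open polyline, stroke `#008000` → cut (S887, F819). Machine vertices: (38.795,96.432) → (62.875,30.951) → (112.890,65.345) → (97.882,121.380) → (101.423,45.579). Open path.

**Shape 2** — `<path>` quadratic bezier, stroke `#ff8800` → engrave (S192, F2186). Control points (SVG): P0=(76.416,103.578), P1=(45.202,146.266), P2=(48.949,158.993); sampled at t=k/8. Machine vertices: (76.416,90.260) → (69.159,80.056) → (62.994,70.789) → (57.922,62.457) → (53.942,55.062) → (51.055,48.604) → (49.261,43.081) → (48.559,38.495) → (48.949,34.845). Open path.

**Shape 3** — `<polygon>` rectangle, stroke `#008000` → cut (S887, F819). Machine vertices: (4.032,115.030) → (17.908,115.030) → (17.908,68.963) → (4.032,68.963) → (4.032,115.030). Closed: final G1 returns to the first vertex.

**Shape 4** — `<path>` cubic bezier, stroke `#ff8800` → engrave (S192, F2186). Control points (SVG): P0=(23.930,78.756), P1=(3.714,57.048), P2=(45.231,93.270), P3=(32.009,78.457); sampled at t=k/8. Machine vertices: (23.930,115.082) → (19.015,120.720) → (18.523,122.204) → (21.089,120.810) → (25.347,117.817) → (29.933,114.501) → (33.482,112.138) → (34.629,112.006) → (32.009,115.381). Open path.

G21
G90
G0 X38.795 Y96.432
M4 S887
G1 X62.875 Y30.951 F819
G1 X112.890 Y65.345
G1 X97.882 Y121.380
G1 X101.423 Y45.579
G0 X76.416 Y90.260
M4 S192
G1 X69.159 Y80.056 F2186
G1 X62.994 Y70.789
G1 X57.922 Y62.457
G1 X53.942 Y55.062
G1 X51.055 Y48.604
G1 X49.261 Y43.081
G1 X48.559 Y38.495
G1 X48.949 Y34.845
G0 X4.032 Y115.030
M4 S887
G1 X17.908 Y115.030 F819
G1 X17.908 Y68.963
G1 X4.032 Y68.963
G1 X4.032 Y115.030
G0 X23.930 Y115.082
M4 S192
G1 X19.015 Y120.720 F2186
G1 X18.523 Y122.204
G1 X21.089 Y120.810
G1 X25.347 Y117.817
G1 X29.933 Y114.501
G1 X33.482 Y112.138
G1 X34.629 Y112.006
G1 X32.009 Y115.381
M5
G0 X0.000 Y0.000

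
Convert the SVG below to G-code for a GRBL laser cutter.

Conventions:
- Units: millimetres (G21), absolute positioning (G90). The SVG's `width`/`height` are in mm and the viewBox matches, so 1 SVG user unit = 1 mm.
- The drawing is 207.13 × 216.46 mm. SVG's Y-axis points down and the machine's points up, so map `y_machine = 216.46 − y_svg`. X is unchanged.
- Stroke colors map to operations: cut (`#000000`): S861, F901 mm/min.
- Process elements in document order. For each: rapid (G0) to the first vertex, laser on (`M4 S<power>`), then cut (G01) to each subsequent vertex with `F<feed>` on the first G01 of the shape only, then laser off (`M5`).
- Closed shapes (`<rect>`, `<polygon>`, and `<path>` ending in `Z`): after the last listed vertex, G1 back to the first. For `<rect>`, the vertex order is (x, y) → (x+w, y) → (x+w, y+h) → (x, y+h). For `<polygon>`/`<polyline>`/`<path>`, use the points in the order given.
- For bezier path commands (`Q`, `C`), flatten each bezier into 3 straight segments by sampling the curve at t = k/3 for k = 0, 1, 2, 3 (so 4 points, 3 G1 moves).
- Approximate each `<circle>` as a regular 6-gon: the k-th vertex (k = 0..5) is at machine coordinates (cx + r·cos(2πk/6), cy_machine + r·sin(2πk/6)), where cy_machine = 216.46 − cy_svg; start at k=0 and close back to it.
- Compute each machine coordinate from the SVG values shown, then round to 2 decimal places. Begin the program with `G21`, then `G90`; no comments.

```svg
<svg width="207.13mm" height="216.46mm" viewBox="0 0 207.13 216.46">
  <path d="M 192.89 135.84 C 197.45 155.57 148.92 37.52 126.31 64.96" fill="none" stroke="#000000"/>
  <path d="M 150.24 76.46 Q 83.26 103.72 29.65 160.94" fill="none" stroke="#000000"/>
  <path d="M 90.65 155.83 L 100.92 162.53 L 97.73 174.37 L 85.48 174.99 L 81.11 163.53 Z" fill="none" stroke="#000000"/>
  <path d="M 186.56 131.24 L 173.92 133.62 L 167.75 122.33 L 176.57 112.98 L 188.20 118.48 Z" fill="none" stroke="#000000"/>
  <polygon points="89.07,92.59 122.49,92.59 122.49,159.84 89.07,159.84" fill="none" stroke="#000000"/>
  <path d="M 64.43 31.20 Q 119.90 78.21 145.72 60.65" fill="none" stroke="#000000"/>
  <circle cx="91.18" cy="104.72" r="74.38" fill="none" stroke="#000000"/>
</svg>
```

Since the viewBox matches the mm dimensions, user units are millimetres directly. The only transform is the Y-flip y_m = 216.46 − y_svg.

Shape 1 is a cubic bezier drawn with `<path>`. Its stroke #000000 means cut at S861, F901. After flipping Y the toolpath is (192.89,80.62) → (182.68,96.33) → (154.63,140.93) → (126.31,151.50).

Shape 2 is a quadratic bezier drawn with `<path>`. Its stroke #000000 means cut at S861, F901. After flipping Y the toolpath is (150.24,140.00) → (107.07,118.50) → (66.88,90.34) → (29.65,55.52).

Shape 3 is a regular polygon drawn with `<path>`. Its stroke #000000 means cut at S861, F901. After flipping Y the toolpath is (90.65,60.63) → (100.92,53.93) → (97.73,42.09) → (85.48,41.47) → (81.11,52.93) → (90.65,60.63), returning to the start.

Shape 4 is a regular polygon drawn with `<path>`. Its stroke #000000 means cut at S861, F901. After flipping Y the toolpath is (186.56,85.22) → (173.92,82.84) → (167.75,94.13) → (176.57,103.48) → (188.20,97.98) → (186.56,85.22), returning to the start.

Shape 5 is a rectangle drawn with `<polygon>`. Its stroke #000000 means cut at S861, F901. After flipping Y the toolpath is (89.07,123.87) → (122.49,123.87) → (122.49,56.62) → (89.07,56.62) → (89.07,123.87), returning to the start.

Shape 6 is a quadratic bezier drawn with `<path>`. Its stroke #000000 means cut at S861, F901. After flipping Y the toolpath is (64.43,185.26) → (98.12,161.09) → (125.21,151.28) → (145.72,155.81).

Shape 7 is a circle drawn with `<circle>`. Its stroke #000000 means cut at S861, F901. After flipping Y the toolpath is (165.56,111.74) → (128.37,176.15) → (53.99,176.15) → (16.80,111.74) → (53.99,47.33) → (128.37,47.33) → (165.56,111.74), returning to the start.

G21
G90
G0 X192.89 Y80.62
M4 S861
G01 X182.68 Y96.33 F901
G01 X154.63 Y140.93
G01 X126.31 Y151.50
M5
G0 X150.24 Y140.00
M4 S861
G01 X107.07 Y118.50 F901
G01 X66.88 Y90.34
G01 X29.65 Y55.52
M5
G0 X90.65 Y60.63
M4 S861
G01 X100.92 Y53.93 F901
G01 X97.73 Y42.09
G01 X85.48 Y41.47
G01 X81.11 Y52.93
G01 X90.65 Y60.63
M5
G0 X186.56 Y85.22
M4 S861
G01 X173.92 Y82.84 F901
G01 X167.75 Y94.13
G01 X176.57 Y103.48
G01 X188.20 Y97.98
G01 X186.56 Y85.22
M5
G0 X89.07 Y123.87
M4 S861
G01 X122.49 Y123.87 F901
G01 X122.49 Y56.62
G01 X89.07 Y56.62
G01 X89.07 Y123.87
M5
G0 X64.43 Y185.26
M4 S861
G01 X98.12 Y161.09 F901
G01 X125.21 Y151.28
G01 X145.72 Y155.81
M5
G0 X165.56 Y111.74
M4 S861
G01 X128.37 Y176.15 F901
G01 X53.99 Y176.15
G01 X16.80 Y111.74
G01 X53.99 Y47.33
G01 X128.37 Y47.33
G01 X165.56 Y111.74
M5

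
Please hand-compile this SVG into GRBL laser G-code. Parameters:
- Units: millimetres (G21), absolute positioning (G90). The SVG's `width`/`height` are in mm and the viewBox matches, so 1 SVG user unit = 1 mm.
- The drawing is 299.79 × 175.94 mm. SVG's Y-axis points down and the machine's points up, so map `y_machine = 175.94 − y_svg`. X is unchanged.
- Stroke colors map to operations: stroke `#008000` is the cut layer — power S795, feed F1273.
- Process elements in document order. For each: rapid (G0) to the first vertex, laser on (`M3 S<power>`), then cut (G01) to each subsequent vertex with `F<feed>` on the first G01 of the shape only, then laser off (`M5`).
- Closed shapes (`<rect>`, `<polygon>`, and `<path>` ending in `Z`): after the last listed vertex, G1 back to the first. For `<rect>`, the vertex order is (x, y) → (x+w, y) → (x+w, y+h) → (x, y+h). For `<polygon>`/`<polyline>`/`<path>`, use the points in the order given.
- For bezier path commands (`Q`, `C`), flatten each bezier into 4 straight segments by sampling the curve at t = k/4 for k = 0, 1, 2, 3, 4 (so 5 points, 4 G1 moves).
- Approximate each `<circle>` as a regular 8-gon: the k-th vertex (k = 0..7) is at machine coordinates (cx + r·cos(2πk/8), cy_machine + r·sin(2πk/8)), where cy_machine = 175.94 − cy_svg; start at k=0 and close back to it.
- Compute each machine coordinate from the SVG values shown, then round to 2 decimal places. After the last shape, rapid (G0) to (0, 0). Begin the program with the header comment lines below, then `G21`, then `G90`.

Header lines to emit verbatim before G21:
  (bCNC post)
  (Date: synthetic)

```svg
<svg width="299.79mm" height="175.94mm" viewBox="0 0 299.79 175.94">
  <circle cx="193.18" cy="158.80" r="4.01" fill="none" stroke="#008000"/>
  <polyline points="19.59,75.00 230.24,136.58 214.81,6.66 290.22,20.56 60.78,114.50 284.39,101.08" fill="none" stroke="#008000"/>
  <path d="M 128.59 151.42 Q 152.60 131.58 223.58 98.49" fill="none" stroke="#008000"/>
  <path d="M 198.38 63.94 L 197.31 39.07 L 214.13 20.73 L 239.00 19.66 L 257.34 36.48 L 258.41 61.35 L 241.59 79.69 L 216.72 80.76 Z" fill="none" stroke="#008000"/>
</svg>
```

Since the viewBox matches the mm dimensions, user units are millimetres directly. The only transform is the Y-flip y_m = 175.94 − y_svg.

Shape 1 is a circle drawn with `<circle>`. Its stroke #008000 means cut at S795, F1273. After flipping Y the toolpath is (197.19,17.14) → (196.02,19.98) → (193.18,21.15) → (190.34,19.98) → (189.17,17.14) → (190.34,14.30) → (193.18,13.13) → (196.02,14.30) → (197.19,17.14), returning to the start.

Shape 2 is a open polyline drawn with `<polyline>`. Its stroke #008000 means cut at S795, F1273. After flipping Y the toolpath is (19.59,100.94) → (230.24,39.36) → (214.81,169.28) → (290.22,155.38) → (60.78,61.44) → (284.39,74.86).

Shape 3 is a quadratic bezier drawn with `<path>`. Its stroke #008000 means cut at S795, F1273. After flipping Y the toolpath is (128.59,24.52) → (143.53,35.27) → (164.34,47.67) → (191.03,61.73) → (223.58,77.45).

Shape 4 is a regular polygon drawn with `<path>`. Its stroke #008000 means cut at S795, F1273. After flipping Y the toolpath is (198.38,112.00) → (197.31,136.87) → (214.13,155.21) → (239.00,156.28) → (257.34,139.46) → (258.41,114.59) → (241.59,96.25) → (216.72,95.18) → (198.38,112.00), returning to the start.

(bCNC post)
(Date: synthetic)
G21
G90
G0 X197.19 Y17.14
M3 S795
G01 X196.02 Y19.98 F1273
G01 X193.18 Y21.15
G01 X190.34 Y19.98
G01 X189.17 Y17.14
G01 X190.34 Y14.30
G01 X193.18 Y13.13
G01 X196.02 Y14.30
G01 X197.19 Y17.14
M5
G0 X19.59 Y100.94
M3 S795
G01 X230.24 Y39.36 F1273
G01 X214.81 Y169.28
G01 X290.22 Y155.38
G01 X60.78 Y61.44
G01 X284.39 Y74.86
M5
G0 X128.59 Y24.52
M3 S795
G01 X143.53 Y35.27 F1273
G01 X164.34 Y47.67
G01 X191.03 Y61.73
G01 X223.58 Y77.45
M5
G0 X198.38 Y112.00
M3 S795
G01 X197.31 Y136.87 F1273
G01 X214.13 Y155.21
G01 X239.00 Y156.28
G01 X257.34 Y139.46
G01 X258.41 Y114.59
G01 X241.59 Y96.25
G01 X216.72 Y95.18
G01 X198.38 Y112.00
M5
G0 X0.00 Y0.00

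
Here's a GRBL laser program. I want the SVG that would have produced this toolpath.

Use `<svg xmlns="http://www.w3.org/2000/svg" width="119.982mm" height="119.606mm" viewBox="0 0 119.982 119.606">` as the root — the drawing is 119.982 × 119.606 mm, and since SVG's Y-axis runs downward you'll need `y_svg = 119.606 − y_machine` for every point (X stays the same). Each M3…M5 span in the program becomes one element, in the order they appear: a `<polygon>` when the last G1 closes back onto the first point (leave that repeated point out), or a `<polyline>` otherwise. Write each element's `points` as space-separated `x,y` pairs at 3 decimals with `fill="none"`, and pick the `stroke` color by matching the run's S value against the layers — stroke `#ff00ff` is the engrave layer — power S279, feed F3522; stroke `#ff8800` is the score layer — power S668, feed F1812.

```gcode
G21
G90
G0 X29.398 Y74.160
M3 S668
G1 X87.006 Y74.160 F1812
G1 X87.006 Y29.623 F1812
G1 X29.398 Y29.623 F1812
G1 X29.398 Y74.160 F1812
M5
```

y_svg = 119.606 − y_m. Every run uses S668, so all elements get stroke `#ff8800` (score).

[1] closed run; points: 29.398,45.446 87.006,45.446 87.006,89.983 29.398,89.983

<svg xmlns="http://www.w3.org/2000/svg" width="119.982mm" height="119.606mm" viewBox="0 0 119.982 119.606">
  <polygon points="29.398,45.446 87.006,45.446 87.006,89.983 29.398,89.983" fill="none" stroke="#ff8800"/>
</svg>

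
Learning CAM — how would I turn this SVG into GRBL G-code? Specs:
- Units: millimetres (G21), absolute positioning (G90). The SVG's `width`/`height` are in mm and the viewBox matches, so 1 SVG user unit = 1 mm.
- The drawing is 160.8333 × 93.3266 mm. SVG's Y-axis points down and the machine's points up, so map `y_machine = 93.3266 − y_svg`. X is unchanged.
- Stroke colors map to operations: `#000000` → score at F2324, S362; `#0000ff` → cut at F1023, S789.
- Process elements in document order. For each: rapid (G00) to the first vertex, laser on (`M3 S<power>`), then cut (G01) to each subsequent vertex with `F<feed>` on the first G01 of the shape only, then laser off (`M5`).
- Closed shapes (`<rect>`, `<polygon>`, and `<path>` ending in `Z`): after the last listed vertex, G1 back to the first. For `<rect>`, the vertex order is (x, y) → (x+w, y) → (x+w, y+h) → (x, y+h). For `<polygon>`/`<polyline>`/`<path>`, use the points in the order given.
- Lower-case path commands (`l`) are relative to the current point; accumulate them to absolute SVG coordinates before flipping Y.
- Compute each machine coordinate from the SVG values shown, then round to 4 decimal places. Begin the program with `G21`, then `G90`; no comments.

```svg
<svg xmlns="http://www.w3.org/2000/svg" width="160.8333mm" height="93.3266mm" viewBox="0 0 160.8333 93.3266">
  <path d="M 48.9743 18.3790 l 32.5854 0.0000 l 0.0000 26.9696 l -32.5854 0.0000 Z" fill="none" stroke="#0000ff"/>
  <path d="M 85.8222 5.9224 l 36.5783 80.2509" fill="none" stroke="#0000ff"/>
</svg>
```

1 u = 1 mm; y_m = 93.3266 − y.

[1] `<path>` rectangle, #0000ff→cut S789 F1023: (48.9743,74.9476) → (81.5597,74.9476) → (81.5597,47.9780) → (48.9743,47.9780) → (48.9743,74.9476) (closed)

[2] `<path>` line segment, #0000ff→cut S789 F1023: (85.8222,87.4042) → (122.4005,7.1533)

G21
G90
G00 X48.9743 Y74.9476
M3 S789
G01 X81.5597 Y74.9476 F1023
G01 X81.5597 Y47.9780
G01 X48.9743 Y47.9780
G01 X48.9743 Y74.9476
M5
G00 X85.8222 Y87.4042
M3 S789
G01 X122.4005 Y7.1533 F1023
M5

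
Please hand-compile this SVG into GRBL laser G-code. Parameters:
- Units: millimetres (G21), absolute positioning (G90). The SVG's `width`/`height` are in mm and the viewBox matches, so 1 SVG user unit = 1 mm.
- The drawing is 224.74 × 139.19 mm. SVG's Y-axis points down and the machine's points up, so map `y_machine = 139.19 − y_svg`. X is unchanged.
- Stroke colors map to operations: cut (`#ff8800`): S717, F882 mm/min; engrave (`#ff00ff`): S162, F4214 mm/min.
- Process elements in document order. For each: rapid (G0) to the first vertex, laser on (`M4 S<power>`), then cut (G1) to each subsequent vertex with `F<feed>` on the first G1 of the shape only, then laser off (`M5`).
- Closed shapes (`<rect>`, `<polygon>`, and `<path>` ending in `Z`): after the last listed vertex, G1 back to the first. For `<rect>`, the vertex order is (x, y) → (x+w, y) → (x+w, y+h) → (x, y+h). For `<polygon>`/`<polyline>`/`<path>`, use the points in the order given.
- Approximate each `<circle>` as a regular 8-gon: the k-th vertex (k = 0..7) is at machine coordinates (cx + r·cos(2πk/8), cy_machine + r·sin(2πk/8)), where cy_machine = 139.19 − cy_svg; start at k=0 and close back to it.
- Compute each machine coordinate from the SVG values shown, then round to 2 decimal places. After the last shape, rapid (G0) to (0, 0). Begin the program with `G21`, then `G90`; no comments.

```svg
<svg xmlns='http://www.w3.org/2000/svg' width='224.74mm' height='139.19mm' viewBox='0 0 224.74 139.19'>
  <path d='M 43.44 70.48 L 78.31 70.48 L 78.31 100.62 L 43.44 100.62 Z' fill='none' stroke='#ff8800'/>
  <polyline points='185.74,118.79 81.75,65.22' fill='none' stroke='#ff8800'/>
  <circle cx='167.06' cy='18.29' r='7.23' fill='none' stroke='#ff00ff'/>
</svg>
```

1 u = 1 mm; y_m = 139.19 − y.

[1] `<path>` rectangle, #ff8800→cut S717 F882: (43.44,68.71) → (78.31,68.71) → (78.31,38.57) → (43.44,38.57) → (43.44,68.71) (closed)

[2] `<polyline>` line segment, #ff8800→cut S717 F882: (185.74,20.40) → (81.75,73.97)

[3] `<circle>` circle, #ff00ff→engrave S162 F4214: (174.29,120.90) → (172.17,126.01) → (167.06,128.13) → (161.95,126.01) → (159.83,120.90) → (161.95,115.79) → (167.06,113.67) → (172.17,115.79) → (174.29,120.90) (closed)

G21
G90
G0 X43.44 Y68.71
M4 S717
G1 X78.31 Y68.71 F882
G1 X78.31 Y38.57
G1 X43.44 Y38.57
G1 X43.44 Y68.71
M5
G0 X185.74 Y20.40
M4 S717
G1 X81.75 Y73.97 F882
M5
G0 X174.29 Y120.90
M4 S162
G1 X172.17 Y126.01 F4214
G1 X167.06 Y128.13
G1 X161.95 Y126.01
G1 X159.83 Y120.90
G1 X161.95 Y115.79
G1 X167.06 Y113.67
G1 X172.17 Y115.79
G1 X174.29 Y120.90
M5
G0 X0.00 Y0.00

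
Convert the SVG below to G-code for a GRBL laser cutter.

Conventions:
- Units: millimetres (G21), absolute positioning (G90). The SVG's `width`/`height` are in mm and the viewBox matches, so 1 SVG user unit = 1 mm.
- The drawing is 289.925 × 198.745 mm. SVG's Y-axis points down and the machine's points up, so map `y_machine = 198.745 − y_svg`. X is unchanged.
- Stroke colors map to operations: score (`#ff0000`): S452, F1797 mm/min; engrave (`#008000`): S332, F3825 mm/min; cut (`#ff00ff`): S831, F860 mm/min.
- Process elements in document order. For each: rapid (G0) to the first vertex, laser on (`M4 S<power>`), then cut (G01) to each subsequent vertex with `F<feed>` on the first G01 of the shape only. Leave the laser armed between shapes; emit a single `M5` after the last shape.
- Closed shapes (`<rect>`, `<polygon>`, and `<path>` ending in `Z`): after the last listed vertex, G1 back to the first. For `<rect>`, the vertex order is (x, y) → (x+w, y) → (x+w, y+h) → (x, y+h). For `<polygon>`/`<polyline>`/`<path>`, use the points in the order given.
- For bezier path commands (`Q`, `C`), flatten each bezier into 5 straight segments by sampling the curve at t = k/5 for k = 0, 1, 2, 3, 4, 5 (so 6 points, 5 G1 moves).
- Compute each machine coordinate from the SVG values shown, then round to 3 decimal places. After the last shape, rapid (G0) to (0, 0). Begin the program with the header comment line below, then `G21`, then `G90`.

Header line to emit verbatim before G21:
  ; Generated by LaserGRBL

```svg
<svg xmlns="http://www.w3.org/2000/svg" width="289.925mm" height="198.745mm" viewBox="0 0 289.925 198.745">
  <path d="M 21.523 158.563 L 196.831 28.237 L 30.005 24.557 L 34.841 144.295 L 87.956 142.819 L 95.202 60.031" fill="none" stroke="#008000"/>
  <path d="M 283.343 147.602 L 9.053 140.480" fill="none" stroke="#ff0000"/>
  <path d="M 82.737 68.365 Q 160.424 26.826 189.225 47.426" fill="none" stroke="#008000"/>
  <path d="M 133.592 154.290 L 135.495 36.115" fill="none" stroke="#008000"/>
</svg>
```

1 u = 1 mm; y_m = 198.745 − y.

[1] `<path>` open polyline, #008000→engrave S332 F3825: (21.523,40.182) → (196.831,170.508) → (30.005,174.188) → (34.841,54.450) → (87.956,55.926) → (95.202,138.714)

[2] `<path>` line segment, #ff0000→score S452 F1797: (283.343,51.143) → (9.053,58.265)

[3] `<path>` quadratic bezier, #008000→engrave S332 F3825: (82.737,130.380) → (111.856,144.510) → (137.065,153.669) → (158.362,157.857) → (175.749,157.073) → (189.225,151.319)

[4] `<path>` line segment, #008000→engrave S332 F3825: (133.592,44.455) → (135.495,162.630)

; Generated by LaserGRBL
G21
G90
G0 X21.523 Y40.182
M4 S332
G01 X196.831 Y170.508 F3825
G01 X30.005 Y174.188
G01 X34.841 Y54.450
G01 X87.956 Y55.926
G01 X95.202 Y138.714
G0 X283.343 Y51.143
M4 S452
G01 X9.053 Y58.265 F1797
G0 X82.737 Y130.380
M4 S332
G01 X111.856 Y144.510 F3825
G01 X137.065 Y153.669
G01 X158.362 Y157.857
G01 X175.749 Y157.073
G01 X189.225 Y151.319
G0 X133.592 Y44.455
M4 S332
G01 X135.495 Y162.630 F3825
M5
G0 X0.000 Y0.000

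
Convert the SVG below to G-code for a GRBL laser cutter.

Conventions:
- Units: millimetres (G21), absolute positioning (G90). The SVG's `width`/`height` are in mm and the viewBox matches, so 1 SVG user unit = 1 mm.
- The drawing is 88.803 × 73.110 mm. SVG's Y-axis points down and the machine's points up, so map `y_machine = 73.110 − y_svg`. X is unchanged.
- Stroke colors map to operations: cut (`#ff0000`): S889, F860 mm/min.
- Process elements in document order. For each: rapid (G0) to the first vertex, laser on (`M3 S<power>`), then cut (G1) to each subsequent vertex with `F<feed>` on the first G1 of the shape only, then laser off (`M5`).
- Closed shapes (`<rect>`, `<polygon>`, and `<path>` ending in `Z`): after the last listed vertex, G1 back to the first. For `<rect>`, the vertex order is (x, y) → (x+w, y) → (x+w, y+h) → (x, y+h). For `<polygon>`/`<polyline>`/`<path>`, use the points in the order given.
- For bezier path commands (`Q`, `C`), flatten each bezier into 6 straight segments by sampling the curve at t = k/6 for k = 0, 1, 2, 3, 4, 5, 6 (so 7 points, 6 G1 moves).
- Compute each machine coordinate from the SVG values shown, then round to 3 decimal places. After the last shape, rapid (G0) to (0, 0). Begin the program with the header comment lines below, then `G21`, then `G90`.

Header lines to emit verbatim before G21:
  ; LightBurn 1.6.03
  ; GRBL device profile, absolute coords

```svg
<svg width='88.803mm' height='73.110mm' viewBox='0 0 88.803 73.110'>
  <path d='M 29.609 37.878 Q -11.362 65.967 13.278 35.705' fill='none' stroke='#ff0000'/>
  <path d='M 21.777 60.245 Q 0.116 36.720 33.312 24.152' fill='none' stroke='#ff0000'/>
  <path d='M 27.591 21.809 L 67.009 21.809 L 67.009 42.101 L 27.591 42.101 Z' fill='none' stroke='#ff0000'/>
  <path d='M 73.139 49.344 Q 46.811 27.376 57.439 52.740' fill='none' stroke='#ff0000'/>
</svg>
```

; LightBurn 1.6.03
; GRBL device profile, absolute coords
G21
G90
G0 X29.609 Y35.232
M3 S889
G1 X17.775 Y27.490 F860
G1 X9.585 Y22.989
G1 X5.041 Y21.731
G1 X4.141 Y23.714
G1 X6.887 Y28.939
G1 X13.278 Y37.405
M5
G0 X21.777 Y12.865
M3 S889
G1 X16.080 Y20.402 F860
G1 X13.432 Y27.331
G1 X13.830 Y33.651
G1 X17.277 Y39.362
G1 X23.770 Y44.464
G1 X33.312 Y48.958
M5
G0 X27.591 Y51.301
M3 S889
G1 X67.009 Y51.301 F860
G1 X67.009 Y31.009
G1 X27.591 Y31.009
G1 X27.591 Y51.301
M5
G0 X73.139 Y23.766
M3 S889
G1 X65.390 Y29.774 F860
G1 X59.693 Y33.152
G1 X56.050 Y33.901
G1 X54.460 Y32.020
G1 X54.923 Y27.510
G1 X57.439 Y20.370
M5
G0 X0.000 Y0.000

Since the viewBox matches the mm dimensions, user units are millimetres directly. The only transform is the Y-flip y_m = 73.110 − y_svg.

Shape 1 is a quadratic bezier drawn with `<path>`. Its stroke #ff0000 means cut at S889, F860. After flipping Y the toolpath is (29.609,35.232) → (17.775,27.490) → (9.585,22.989) → (5.041,21.731) → (4.141,23.714) → (6.887,28.939) → (13.278,37.405).

Shape 2 is a quadratic bezier drawn with `<path>`. Its stroke #ff0000 means cut at S889, F860. After flipping Y the toolpath is (21.777,12.865) → (16.080,20.402) → (13.432,27.331) → (13.830,33.651) → (17.277,39.362) → (23.770,44.464) → (33.312,48.958).

Shape 3 is a rectangle drawn with `<path>`. Its stroke #ff0000 means cut at S889, F860. After flipping Y the toolpath is (27.591,51.301) → (67.009,51.301) → (67.009,31.009) → (27.591,31.009) → (27.591,51.301), returning to the start.

Shape 4 is a quadratic bezier drawn with `<path>`. Its stroke #ff0000 means cut at S889, F860. After flipping Y the toolpath is (73.139,23.766) → (65.390,29.774) → (59.693,33.152) → (56.050,33.901) → (54.460,32.020) → (54.923,27.510) → (57.439,20.370).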